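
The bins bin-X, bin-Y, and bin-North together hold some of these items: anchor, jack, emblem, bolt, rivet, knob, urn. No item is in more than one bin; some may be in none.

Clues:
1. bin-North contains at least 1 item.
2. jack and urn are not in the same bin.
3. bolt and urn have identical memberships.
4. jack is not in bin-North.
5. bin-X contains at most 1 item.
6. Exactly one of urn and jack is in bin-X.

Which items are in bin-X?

bin-X = {jack}

From (4): jack ∉ bin-North.
Suppose anchor ∈ bin-X: no assignment then satisfies all the clues, so anchor ∉ bin-X.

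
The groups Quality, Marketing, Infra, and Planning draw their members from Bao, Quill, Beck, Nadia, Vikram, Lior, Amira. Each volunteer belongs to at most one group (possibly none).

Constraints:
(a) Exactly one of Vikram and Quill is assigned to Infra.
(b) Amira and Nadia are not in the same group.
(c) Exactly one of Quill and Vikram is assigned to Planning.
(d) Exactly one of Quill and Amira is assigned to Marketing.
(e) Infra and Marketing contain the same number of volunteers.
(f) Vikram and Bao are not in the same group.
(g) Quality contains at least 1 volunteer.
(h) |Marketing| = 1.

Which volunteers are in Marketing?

Marketing = {Amira}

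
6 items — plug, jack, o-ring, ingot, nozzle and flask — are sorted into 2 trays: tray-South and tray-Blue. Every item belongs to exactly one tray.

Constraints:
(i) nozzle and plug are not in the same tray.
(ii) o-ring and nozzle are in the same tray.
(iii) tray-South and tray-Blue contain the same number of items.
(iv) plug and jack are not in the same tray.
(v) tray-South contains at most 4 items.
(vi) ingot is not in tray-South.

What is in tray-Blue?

tray-Blue = {flask, ingot, plug}

From (vi): ingot ∉ tray-South.
Only one tray left: ingot ∈ tray-Blue.
Suppose plug ∉ tray-Blue: no assignment then satisfies all the clues, so plug ∈ tray-Blue.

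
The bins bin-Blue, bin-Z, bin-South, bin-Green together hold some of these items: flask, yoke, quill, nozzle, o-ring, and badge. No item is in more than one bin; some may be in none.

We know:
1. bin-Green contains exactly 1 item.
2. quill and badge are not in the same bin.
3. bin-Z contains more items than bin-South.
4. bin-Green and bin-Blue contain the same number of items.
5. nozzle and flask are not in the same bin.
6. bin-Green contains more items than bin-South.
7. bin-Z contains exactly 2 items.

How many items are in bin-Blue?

1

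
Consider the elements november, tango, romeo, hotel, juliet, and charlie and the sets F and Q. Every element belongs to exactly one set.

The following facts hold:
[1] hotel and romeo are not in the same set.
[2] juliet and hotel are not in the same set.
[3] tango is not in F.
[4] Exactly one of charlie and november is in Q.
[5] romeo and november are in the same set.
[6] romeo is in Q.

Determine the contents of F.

From (3): tango ∉ F.
From (6): romeo ∈ Q.
(1): hotel ∉ Q.
(5): november matches romeo: november ∉ F.
(5): november matches romeo: november ∈ Q.
Only one set left: tango ∈ Q.
Only one set left: hotel ∈ F.
(2): juliet ∉ F.
(4) (exactly one): charlie ∉ Q.
Only one set left: juliet ∈ Q.
Only one set left: charlie ∈ F.

F = {charlie, hotel}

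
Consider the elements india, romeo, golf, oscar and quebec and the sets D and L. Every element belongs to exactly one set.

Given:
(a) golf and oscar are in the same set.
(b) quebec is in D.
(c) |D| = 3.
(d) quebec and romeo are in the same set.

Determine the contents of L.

L = {golf, oscar}

From (b): quebec ∈ D.
(d): romeo matches quebec: romeo ∈ D.
Suppose india ∈ L: no assignment then satisfies all the clues, so india ∉ L.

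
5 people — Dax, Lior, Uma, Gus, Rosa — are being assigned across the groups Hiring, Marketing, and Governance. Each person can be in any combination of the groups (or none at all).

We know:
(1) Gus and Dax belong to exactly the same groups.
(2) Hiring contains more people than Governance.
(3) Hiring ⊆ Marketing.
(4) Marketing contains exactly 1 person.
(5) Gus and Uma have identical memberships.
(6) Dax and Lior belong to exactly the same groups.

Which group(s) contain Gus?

Gus: none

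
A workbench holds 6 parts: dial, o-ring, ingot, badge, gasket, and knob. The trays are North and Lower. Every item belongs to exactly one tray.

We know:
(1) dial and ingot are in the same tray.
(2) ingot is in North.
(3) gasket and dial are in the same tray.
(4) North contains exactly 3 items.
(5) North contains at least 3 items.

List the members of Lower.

Lower = {badge, knob, o-ring}

From (2): ingot ∈ North.
(1): dial matches ingot: dial ∈ North.
(3): gasket matches dial: gasket ∈ North.
(4): North already has 3, so the rest are out.
Only one tray left: o-ring ∈ Lower.
Only one tray left: badge ∈ Lower.
Only one tray left: knob ∈ Lower.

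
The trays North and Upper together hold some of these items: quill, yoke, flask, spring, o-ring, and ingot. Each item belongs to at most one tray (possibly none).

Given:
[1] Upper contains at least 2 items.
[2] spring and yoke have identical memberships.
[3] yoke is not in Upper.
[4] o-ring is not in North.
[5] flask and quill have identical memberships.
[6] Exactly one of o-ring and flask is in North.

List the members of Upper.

From (3): yoke ∉ Upper.
From (4): o-ring ∉ North.
(2): spring matches yoke: spring ∉ Upper.
(6) (exactly one): flask ∈ North.
(5): quill matches flask: quill ∈ North.
(1): only 2 candidates remain for Upper, so all are in.

Upper = {ingot, o-ring}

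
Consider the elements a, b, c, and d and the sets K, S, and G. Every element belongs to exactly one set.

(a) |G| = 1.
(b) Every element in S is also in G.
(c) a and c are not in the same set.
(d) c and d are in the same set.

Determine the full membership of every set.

K = {b, c, d}; S = {}; G = {a}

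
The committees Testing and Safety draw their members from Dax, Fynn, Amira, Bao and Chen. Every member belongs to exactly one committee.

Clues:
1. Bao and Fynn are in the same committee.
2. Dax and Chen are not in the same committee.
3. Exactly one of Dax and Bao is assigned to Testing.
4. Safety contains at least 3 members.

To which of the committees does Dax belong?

Dax: Testing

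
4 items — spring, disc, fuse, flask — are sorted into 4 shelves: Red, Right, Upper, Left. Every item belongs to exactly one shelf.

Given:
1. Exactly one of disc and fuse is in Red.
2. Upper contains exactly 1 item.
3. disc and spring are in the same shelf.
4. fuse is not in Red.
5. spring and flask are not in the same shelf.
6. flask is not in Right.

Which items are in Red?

Red = {disc, spring}

From (4): fuse ∉ Red.
From (6): flask ∉ Right.
(1) (exactly one): disc ∈ Red.
(3): spring matches disc: spring ∈ Red.
(5): flask ∉ Red.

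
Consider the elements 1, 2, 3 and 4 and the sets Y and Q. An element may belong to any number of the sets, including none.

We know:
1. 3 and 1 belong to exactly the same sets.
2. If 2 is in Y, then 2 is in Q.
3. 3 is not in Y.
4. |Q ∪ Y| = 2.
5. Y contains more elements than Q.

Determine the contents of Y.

Y = {2, 4}

From (3): 3 ∉ Y.
(1): 1 matches 3: 1 ∉ Y.
Suppose 2 ∉ Y: no assignment then satisfies all the clues, so 2 ∈ Y.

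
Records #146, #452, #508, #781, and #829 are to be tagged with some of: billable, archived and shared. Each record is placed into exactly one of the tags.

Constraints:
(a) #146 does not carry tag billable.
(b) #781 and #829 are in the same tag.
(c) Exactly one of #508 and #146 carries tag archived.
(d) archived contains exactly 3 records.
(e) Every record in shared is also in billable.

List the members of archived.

archived = {#146, #781, #829}

From (a): #146 ∉ billable.
(e) contrapositive: #146 ∉ shared.
Only one tag left: #146 ∈ archived.
(c) (exactly one): #508 ∉ archived.
Suppose #452 ∈ archived: no assignment then satisfies all the clues, so #452 ∉ archived.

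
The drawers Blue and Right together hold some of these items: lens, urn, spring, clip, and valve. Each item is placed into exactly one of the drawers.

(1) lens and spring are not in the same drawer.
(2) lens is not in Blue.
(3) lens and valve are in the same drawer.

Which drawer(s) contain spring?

From (2): lens ∉ Blue.
(3): valve matches lens: valve ∉ Blue.
Only one drawer left: lens ∈ Right.
Only one drawer left: valve ∈ Right.
(1): spring ∉ Right.
Only one drawer left: spring ∈ Blue.

spring: Blue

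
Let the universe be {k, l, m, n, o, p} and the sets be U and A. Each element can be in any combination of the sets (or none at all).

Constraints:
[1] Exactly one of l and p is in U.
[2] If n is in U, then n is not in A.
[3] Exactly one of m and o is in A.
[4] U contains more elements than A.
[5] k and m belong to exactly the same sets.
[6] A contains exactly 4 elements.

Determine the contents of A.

A = {k, l, m, p}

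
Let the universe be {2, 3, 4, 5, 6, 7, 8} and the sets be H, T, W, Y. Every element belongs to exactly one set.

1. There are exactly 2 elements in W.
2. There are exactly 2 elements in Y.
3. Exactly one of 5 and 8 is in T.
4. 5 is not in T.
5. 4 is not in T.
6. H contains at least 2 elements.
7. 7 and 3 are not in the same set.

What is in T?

T = {8}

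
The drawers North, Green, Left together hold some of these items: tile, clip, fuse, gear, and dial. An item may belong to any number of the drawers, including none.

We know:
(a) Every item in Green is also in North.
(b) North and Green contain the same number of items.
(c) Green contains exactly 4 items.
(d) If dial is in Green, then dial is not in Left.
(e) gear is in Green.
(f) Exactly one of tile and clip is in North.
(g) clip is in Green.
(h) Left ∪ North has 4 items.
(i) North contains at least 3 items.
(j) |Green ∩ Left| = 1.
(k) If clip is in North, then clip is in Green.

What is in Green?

From (e): gear ∈ Green.
From (g): clip ∈ Green.
(a) with clip ∈ Green: clip ∈ North.
(a) with gear ∈ Green: gear ∈ North.
(f) (exactly one): tile ∉ North.
(a) contrapositive: tile ∉ Green.
(c): only 4 candidates remain for Green, so all are in.
(d): dial ∉ Left.
(a) with fuse ∈ Green: fuse ∈ North.
(a) with dial ∈ Green: dial ∈ North.

Green = {clip, dial, fuse, gear}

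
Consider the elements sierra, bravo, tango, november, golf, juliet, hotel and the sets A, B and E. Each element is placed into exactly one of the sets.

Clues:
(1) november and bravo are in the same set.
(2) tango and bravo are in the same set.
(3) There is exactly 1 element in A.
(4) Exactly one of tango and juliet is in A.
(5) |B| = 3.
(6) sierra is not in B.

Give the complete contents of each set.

A = {juliet}; B = {bravo, november, tango}; E = {golf, hotel, sierra}

From (6): sierra ∉ B.
Suppose sierra ∈ A: no assignment then satisfies all the clues, so sierra ∉ A.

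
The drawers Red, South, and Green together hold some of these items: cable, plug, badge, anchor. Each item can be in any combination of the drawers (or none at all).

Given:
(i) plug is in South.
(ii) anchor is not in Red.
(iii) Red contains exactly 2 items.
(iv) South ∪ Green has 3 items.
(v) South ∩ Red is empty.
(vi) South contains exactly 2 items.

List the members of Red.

From (i): plug ∈ South.
From (ii): anchor ∉ Red.
(v) (disjoint): plug ∉ Red.
(iii): only 2 candidates remain for Red, so all are in.
(v) (disjoint): cable ∉ South.
(v) (disjoint): badge ∉ South.
(vi): only 2 candidates remain for South, so all are in.

Red = {badge, cable}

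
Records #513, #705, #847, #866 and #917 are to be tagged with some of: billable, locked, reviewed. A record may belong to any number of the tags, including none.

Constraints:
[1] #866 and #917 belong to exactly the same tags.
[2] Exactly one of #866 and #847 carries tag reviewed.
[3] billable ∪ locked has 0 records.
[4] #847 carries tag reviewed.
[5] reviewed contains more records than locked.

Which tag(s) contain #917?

#917: none

From (4): #847 ∈ reviewed.
(2) (exactly one): #866 ∉ reviewed.
(1): #917 matches #866: #917 ∉ reviewed.
Suppose #917 ∈ billable: no assignment then satisfies all the clues, so #917 ∉ billable.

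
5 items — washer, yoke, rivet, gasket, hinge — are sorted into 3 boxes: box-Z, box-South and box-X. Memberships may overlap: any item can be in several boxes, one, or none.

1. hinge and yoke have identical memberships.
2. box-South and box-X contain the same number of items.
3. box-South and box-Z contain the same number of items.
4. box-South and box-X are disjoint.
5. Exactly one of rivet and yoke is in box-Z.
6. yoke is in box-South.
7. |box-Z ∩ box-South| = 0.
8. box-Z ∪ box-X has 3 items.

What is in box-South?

box-South = {hinge, yoke}

From (6): yoke ∈ box-South.
(1): hinge matches yoke: hinge ∈ box-South.
(4) (disjoint): yoke ∉ box-X.
(4) (disjoint): hinge ∉ box-X.
Suppose washer ∈ box-South: no assignment then satisfies all the clues, so washer ∉ box-South.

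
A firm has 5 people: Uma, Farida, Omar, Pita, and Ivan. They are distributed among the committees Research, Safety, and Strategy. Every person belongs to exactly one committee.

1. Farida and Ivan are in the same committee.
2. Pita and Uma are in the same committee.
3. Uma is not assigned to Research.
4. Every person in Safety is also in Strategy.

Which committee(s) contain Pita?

Pita: Strategy

From (3): Uma ∉ Research.
(2): Pita matches Uma: Pita ∉ Research.
Suppose Pita ∈ Safety: no assignment then satisfies all the clues, so Pita ∉ Safety.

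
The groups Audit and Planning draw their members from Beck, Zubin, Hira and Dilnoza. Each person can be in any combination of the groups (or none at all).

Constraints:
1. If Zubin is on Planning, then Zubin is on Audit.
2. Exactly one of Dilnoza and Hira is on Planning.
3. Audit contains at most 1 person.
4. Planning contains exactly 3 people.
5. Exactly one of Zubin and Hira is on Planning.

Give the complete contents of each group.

Audit = {Zubin}; Planning = {Beck, Dilnoza, Zubin}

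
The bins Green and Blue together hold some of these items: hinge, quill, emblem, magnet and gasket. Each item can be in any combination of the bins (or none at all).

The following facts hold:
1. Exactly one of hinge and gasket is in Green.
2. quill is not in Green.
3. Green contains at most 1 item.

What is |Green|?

From (2): quill ∉ Green.
Suppose emblem ∈ Green: no assignment then satisfies all the clues, so emblem ∉ Green.

1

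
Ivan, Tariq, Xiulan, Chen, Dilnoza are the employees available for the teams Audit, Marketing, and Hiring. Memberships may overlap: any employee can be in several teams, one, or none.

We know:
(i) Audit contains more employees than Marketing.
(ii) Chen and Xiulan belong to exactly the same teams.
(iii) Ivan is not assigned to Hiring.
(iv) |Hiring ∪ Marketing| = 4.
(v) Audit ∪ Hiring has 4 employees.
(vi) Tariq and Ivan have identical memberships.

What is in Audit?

Audit = {Chen, Ivan, Tariq, Xiulan}

From (iii): Ivan ∉ Hiring.
(vi): Tariq matches Ivan: Tariq ∉ Hiring.
Suppose Ivan ∉ Audit: no assignment then satisfies all the clues, so Ivan ∈ Audit.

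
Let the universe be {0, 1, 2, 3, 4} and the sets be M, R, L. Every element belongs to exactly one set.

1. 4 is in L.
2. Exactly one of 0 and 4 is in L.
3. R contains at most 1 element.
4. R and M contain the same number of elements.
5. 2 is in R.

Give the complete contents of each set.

M = {0}; R = {2}; L = {1, 3, 4}

From (1): 4 ∈ L.
From (5): 2 ∈ R.
(2) (exactly one): 0 ∉ L.
(3): R already has 1, so the rest are out.
Only one set left: 0 ∈ M.
Suppose 1 ∈ M: no assignment then satisfies all the clues, so 1 ∉ M.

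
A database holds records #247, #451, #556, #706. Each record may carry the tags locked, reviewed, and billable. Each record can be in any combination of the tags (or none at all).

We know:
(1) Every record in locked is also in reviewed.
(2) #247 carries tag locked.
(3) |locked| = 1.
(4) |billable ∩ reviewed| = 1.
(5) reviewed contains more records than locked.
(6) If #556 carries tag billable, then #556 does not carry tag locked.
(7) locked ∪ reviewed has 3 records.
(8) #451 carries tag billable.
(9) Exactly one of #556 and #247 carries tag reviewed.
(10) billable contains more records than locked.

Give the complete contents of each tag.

locked = {#247}; reviewed = {#247, #451, #706}; billable = {#451, #556}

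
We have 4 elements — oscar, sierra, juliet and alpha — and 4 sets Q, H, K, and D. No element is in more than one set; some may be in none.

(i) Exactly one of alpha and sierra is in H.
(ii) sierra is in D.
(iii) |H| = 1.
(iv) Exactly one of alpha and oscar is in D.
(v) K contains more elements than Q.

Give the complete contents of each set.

Q = {}; H = {alpha}; K = {juliet}; D = {oscar, sierra}

From (ii): sierra ∈ D.
(i) (exactly one): alpha ∈ H.
(iii): H already has 1, so the rest are out.
(iv) (exactly one): oscar ∈ D.
Suppose juliet ∈ Q: no assignment then satisfies all the clues, so juliet ∉ Q.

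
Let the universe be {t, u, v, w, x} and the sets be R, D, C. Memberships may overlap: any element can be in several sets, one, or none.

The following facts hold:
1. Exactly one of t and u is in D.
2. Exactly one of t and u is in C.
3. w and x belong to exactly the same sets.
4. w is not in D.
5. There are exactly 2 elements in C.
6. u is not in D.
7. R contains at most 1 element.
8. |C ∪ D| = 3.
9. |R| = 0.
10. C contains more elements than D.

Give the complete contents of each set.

R = {}; D = {t}; C = {u, v}

From (4): w ∉ D.
From (6): u ∉ D.
(1) (exactly one): t ∈ D.
(3): x matches w: x ∉ D.
(9): R already has 0, so the rest are out.
Suppose t ∈ C: no assignment then satisfies all the clues, so t ∉ C.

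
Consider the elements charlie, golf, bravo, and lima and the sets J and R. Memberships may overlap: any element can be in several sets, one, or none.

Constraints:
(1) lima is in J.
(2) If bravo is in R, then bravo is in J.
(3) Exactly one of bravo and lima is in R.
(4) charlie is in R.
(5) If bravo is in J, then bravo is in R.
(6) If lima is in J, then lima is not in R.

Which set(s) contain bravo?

bravo: J, R

From (1): lima ∈ J.
From (4): charlie ∈ R.
(6): lima ∉ R.
(3) (exactly one): bravo ∈ R.
(2): bravo ∈ J.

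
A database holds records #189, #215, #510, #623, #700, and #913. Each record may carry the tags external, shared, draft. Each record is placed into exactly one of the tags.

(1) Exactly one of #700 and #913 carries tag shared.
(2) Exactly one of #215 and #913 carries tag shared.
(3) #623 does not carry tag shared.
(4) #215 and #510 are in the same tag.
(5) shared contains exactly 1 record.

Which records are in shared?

From (3): #623 ∉ shared.
Suppose #189 ∈ shared: no assignment then satisfies all the clues, so #189 ∉ shared.

shared = {#913}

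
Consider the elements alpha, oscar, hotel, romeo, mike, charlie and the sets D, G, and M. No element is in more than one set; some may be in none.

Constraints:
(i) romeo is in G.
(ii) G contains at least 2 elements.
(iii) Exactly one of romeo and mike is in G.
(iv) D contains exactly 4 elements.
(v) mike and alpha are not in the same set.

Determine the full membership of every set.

D = {charlie, hotel, mike, oscar}; G = {alpha, romeo}; M = {}

From (i): romeo ∈ G.
(iii) (exactly one): mike ∉ G.
Suppose alpha ∈ D: no assignment then satisfies all the clues, so alpha ∉ D.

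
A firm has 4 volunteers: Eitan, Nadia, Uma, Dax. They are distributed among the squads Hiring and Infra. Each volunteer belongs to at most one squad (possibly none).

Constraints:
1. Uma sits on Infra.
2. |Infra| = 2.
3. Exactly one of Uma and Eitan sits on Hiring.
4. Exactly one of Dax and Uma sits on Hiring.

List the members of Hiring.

Hiring = {Dax, Eitan}

From (1): Uma ∈ Infra.
(3) (exactly one): Eitan ∈ Hiring.
(4) (exactly one): Dax ∈ Hiring.
(2): only 2 candidates remain for Infra, so all are in.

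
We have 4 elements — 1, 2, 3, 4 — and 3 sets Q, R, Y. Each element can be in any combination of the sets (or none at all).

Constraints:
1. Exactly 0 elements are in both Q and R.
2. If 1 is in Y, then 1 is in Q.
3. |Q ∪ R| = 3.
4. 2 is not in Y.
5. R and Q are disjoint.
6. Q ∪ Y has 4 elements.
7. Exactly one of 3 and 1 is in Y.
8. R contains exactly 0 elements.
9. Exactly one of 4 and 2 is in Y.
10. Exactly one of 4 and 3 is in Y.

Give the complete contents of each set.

Q = {1, 2, 3}; R = {}; Y = {1, 4}

From (4): 2 ∉ Y.
(8): R already has 0, so the rest are out.
(9) (exactly one): 4 ∈ Y.
(10) (exactly one): 3 ∉ Y.
(7) (exactly one): 1 ∈ Y.
(2): 1 ∈ Q.
Suppose 2 ∉ Q: no assignment then satisfies all the clues, so 2 ∈ Q.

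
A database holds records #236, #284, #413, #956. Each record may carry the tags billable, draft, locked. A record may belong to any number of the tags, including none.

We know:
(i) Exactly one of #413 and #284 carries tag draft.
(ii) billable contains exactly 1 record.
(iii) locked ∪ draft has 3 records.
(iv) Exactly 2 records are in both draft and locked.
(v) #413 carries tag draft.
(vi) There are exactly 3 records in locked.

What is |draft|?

2

From (v): #413 ∈ draft.
(i) (exactly one): #284 ∉ draft.
Suppose #413 ∉ locked: no assignment then satisfies all the clues, so #413 ∈ locked.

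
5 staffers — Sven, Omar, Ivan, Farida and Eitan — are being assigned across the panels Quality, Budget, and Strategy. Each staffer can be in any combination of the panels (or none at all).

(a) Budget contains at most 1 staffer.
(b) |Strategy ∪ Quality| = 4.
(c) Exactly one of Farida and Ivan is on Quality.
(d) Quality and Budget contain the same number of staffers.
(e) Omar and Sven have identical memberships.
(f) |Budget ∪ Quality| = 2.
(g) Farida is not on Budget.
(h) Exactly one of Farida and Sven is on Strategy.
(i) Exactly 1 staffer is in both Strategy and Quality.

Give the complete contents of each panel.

Quality = {Ivan}; Budget = {Eitan}; Strategy = {Eitan, Ivan, Omar, Sven}

From (g): Farida ∉ Budget.
Suppose Sven ∈ Quality: no assignment then satisfies all the clues, so Sven ∉ Quality.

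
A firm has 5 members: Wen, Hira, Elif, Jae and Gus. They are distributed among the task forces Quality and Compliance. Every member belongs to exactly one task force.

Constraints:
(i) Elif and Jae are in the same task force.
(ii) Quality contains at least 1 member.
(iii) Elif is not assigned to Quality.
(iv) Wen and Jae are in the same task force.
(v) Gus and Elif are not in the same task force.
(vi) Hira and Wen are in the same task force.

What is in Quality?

From (iii): Elif ∉ Quality.
(i): Jae matches Elif: Jae ∉ Quality.
(iv): Wen matches Jae: Wen ∉ Quality.
(vi): Hira matches Wen: Hira ∉ Quality.
Only one task force left: Wen ∈ Compliance.
Only one task force left: Hira ∈ Compliance.
Only one task force left: Elif ∈ Compliance.
Only one task force left: Jae ∈ Compliance.
(ii): only 1 candidates remain for Quality, so all are in.

Quality = {Gus}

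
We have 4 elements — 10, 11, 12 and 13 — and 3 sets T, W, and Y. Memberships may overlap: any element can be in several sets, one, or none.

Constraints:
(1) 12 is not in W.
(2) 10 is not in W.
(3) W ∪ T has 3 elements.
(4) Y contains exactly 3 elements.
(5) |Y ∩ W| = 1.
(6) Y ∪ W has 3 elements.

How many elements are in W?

From (1): 12 ∉ W.
From (2): 10 ∉ W.

1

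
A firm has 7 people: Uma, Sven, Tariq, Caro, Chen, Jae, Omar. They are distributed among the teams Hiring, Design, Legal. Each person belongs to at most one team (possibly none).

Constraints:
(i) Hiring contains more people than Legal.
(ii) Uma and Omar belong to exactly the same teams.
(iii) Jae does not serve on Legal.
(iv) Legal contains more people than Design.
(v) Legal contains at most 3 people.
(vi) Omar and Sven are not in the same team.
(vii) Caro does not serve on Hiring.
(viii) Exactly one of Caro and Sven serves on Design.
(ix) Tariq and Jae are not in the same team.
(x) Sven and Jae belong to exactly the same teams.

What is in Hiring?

Hiring = {Chen, Jae, Sven}

From (iii): Jae ∉ Legal.
From (vii): Caro ∉ Hiring.
(x): Sven matches Jae: Sven ∉ Legal.
Suppose Uma ∈ Hiring: no assignment then satisfies all the clues, so Uma ∉ Hiring.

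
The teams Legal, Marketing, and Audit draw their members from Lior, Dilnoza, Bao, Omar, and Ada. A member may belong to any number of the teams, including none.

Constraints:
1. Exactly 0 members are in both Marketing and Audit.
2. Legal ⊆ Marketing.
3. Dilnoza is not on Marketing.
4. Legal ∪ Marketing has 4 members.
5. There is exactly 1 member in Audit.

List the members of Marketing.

Marketing = {Ada, Bao, Lior, Omar}

From (3): Dilnoza ∉ Marketing.
(2) contrapositive: Dilnoza ∉ Legal.
Suppose Lior ∉ Marketing: no assignment then satisfies all the clues, so Lior ∈ Marketing.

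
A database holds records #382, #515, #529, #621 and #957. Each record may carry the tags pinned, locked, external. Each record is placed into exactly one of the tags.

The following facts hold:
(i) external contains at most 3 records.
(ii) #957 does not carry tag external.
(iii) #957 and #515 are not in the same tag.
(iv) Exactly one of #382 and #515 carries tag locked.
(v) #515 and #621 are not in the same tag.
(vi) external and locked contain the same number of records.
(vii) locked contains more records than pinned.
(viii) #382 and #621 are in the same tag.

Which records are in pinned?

pinned = {#957}

From (ii): #957 ∉ external.
Suppose #382 ∈ pinned: no assignment then satisfies all the clues, so #382 ∉ pinned.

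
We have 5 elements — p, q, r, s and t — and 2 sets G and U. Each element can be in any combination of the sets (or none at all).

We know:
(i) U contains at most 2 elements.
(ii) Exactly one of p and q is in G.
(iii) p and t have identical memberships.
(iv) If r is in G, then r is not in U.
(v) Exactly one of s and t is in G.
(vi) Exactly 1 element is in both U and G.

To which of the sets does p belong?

p: none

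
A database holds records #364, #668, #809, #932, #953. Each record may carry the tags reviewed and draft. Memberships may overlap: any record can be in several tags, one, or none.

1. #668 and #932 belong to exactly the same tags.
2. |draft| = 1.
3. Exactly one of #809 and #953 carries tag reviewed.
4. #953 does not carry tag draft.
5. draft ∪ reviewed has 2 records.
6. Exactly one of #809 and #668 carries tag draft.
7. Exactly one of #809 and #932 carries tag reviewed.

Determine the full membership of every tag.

reviewed = {#364, #809}; draft = {#809}

From (4): #953 ∉ draft.
Suppose #364 ∉ reviewed: no assignment then satisfies all the clues, so #364 ∈ reviewed.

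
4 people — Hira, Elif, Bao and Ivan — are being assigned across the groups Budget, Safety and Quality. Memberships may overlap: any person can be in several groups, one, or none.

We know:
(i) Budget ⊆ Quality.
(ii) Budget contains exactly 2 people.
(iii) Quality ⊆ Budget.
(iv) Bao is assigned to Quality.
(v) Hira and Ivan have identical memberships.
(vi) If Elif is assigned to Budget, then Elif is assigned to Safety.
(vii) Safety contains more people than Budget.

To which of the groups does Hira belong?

Hira: Safety

From (iv): Bao ∈ Quality.
(iii) with Bao ∈ Quality: Bao ∈ Budget.
Suppose Hira ∈ Budget: no assignment then satisfies all the clues, so Hira ∉ Budget.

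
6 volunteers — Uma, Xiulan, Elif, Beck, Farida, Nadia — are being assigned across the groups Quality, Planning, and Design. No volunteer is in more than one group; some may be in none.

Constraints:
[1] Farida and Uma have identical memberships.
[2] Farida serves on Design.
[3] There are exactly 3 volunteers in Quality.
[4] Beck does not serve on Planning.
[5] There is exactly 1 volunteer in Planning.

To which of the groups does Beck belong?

From (2): Farida ∈ Design.
From (4): Beck ∉ Planning.
(1): Uma matches Farida: Uma ∉ Quality.
(1): Uma matches Farida: Uma ∉ Planning.
(1): Uma matches Farida: Uma ∈ Design.
Suppose Beck ∉ Quality: no assignment then satisfies all the clues, so Beck ∈ Quality.

Beck: Quality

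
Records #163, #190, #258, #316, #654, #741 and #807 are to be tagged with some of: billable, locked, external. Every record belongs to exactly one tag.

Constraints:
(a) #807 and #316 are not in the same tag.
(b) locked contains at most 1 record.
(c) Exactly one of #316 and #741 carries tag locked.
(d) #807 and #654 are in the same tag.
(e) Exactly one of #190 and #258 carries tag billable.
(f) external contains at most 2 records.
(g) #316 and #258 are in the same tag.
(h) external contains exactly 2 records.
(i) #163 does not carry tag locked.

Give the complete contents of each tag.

From (i): #163 ∉ locked.
Suppose #163 ∉ billable: no assignment then satisfies all the clues, so #163 ∈ billable.

billable = {#163, #190, #654, #807}; locked = {#741}; external = {#258, #316}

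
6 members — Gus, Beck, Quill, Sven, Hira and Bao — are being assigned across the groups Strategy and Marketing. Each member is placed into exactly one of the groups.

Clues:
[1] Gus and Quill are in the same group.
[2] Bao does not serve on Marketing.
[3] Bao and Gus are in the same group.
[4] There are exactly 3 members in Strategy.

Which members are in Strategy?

Strategy = {Bao, Gus, Quill}

From (2): Bao ∉ Marketing.
(3): Gus matches Bao: Gus ∉ Marketing.
Only one group left: Gus ∈ Strategy.
Only one group left: Bao ∈ Strategy.
(1): Quill matches Gus: Quill ∈ Strategy.
(4): Strategy already has 3, so the rest are out.
Only one group left: Beck ∈ Marketing.
Only one group left: Sven ∈ Marketing.
Only one group left: Hira ∈ Marketing.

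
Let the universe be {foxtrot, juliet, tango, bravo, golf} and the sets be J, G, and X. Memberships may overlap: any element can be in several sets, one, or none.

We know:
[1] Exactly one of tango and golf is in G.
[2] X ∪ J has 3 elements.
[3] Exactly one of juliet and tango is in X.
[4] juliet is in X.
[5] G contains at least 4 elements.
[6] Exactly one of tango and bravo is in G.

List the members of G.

G = {bravo, foxtrot, golf, juliet}

From (4): juliet ∈ X.
(3) (exactly one): tango ∉ X.
Suppose foxtrot ∉ G: no assignment then satisfies all the clues, so foxtrot ∈ G.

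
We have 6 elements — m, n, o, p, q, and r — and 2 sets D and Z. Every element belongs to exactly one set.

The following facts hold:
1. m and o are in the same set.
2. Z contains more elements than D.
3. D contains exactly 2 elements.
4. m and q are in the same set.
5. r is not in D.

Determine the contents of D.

D = {n, p}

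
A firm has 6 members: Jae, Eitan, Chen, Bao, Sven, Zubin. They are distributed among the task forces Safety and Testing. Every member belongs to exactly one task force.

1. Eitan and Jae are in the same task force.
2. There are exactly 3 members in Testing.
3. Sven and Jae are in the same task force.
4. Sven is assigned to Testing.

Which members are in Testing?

Testing = {Eitan, Jae, Sven}

From (4): Sven ∈ Testing.
(3): Jae matches Sven: Jae ∉ Safety.
(3): Jae matches Sven: Jae ∈ Testing.
(1): Eitan matches Jae: Eitan ∉ Safety.
(1): Eitan matches Jae: Eitan ∈ Testing.
(2): Testing already has 3, so the rest are out.
Only one task force left: Chen ∈ Safety.
Only one task force left: Bao ∈ Safety.
Only one task force left: Zubin ∈ Safety.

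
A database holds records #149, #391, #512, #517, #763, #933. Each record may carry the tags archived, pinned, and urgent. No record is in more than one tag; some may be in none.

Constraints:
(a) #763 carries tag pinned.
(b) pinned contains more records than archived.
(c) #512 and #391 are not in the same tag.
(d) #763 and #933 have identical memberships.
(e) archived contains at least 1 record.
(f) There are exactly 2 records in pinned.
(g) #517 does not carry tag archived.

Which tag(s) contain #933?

From (a): #763 ∈ pinned.
From (g): #517 ∉ archived.
(d): #933 matches #763: #933 ∉ archived.
(d): #933 matches #763: #933 ∈ pinned.
(f): pinned already has 2, so the rest are out.

#933: pinned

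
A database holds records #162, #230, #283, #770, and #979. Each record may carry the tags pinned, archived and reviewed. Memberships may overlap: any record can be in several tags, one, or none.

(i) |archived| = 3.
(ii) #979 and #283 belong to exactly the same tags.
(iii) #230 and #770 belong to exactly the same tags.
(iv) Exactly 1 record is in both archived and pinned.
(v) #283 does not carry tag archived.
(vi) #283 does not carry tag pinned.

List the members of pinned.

pinned = {#162}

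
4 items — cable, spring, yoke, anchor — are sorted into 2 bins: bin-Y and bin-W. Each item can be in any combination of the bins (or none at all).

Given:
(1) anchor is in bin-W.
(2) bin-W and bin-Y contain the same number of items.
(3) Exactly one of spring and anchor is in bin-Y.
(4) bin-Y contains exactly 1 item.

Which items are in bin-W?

bin-W = {anchor}

From (1): anchor ∈ bin-W.
Suppose cable ∈ bin-W: no assignment then satisfies all the clues, so cable ∉ bin-W.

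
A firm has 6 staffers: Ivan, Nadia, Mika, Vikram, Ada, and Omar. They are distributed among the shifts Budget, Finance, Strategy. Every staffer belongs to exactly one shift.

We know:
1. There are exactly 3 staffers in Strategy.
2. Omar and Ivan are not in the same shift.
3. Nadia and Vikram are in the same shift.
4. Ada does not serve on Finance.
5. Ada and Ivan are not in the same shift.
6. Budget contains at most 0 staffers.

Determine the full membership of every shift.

Budget = {}; Finance = {Ivan, Nadia, Vikram}; Strategy = {Ada, Mika, Omar}

From (4): Ada ∉ Finance.
(6): Budget already has 0, so the rest are out.
Only one shift left: Ada ∈ Strategy.
(5): Ivan ∉ Strategy.
Only one shift left: Ivan ∈ Finance.
(2): Omar ∉ Finance.
Only one shift left: Omar ∈ Strategy.
Suppose Nadia ∉ Finance: no assignment then satisfies all the clues, so Nadia ∈ Finance.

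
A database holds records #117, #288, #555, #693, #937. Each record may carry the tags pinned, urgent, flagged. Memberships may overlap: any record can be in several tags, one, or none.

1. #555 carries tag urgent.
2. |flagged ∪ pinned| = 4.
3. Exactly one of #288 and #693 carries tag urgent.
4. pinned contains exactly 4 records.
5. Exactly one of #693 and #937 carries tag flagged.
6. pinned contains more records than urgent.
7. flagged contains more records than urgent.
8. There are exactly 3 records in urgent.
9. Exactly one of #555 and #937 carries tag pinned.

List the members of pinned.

pinned = {#117, #288, #555, #693}

From (1): #555 ∈ urgent.
Suppose #117 ∉ pinned: no assignment then satisfies all the clues, so #117 ∈ pinned.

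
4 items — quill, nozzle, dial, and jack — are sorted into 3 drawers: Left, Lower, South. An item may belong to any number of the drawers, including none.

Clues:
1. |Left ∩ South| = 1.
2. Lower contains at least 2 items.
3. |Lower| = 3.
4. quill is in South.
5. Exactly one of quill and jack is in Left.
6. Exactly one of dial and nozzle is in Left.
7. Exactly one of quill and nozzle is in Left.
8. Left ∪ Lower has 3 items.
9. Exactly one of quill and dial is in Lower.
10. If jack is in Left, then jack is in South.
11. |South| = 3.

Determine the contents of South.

From (4): quill ∈ South.
Suppose nozzle ∈ South: no assignment then satisfies all the clues, so nozzle ∉ South.

South = {dial, jack, quill}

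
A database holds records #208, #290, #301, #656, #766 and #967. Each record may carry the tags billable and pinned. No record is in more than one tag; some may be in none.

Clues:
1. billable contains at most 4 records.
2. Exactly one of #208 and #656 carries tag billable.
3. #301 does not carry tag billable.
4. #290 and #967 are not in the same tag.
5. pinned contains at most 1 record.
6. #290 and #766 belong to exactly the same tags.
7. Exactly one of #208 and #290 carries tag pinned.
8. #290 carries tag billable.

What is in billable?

From (3): #301 ∉ billable.
From (8): #290 ∈ billable.
(4): #967 ∉ billable.
(6): #766 matches #290: #766 ∈ billable.
(7) (exactly one): #208 ∈ pinned.
(2) (exactly one): #656 ∈ billable.
(5): pinned already has 1, so the rest are out.

billable = {#290, #656, #766}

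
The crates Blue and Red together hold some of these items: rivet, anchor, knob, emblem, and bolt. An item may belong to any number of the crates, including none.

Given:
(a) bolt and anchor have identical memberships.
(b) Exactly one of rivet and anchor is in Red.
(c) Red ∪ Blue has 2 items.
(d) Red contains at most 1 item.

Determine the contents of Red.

Red = {rivet}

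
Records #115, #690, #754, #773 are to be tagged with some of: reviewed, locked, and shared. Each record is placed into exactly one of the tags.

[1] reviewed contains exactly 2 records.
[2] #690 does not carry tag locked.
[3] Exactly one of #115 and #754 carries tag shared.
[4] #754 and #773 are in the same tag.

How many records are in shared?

2

From (2): #690 ∉ locked.
Suppose #115 ∈ locked: no assignment then satisfies all the clues, so #115 ∉ locked.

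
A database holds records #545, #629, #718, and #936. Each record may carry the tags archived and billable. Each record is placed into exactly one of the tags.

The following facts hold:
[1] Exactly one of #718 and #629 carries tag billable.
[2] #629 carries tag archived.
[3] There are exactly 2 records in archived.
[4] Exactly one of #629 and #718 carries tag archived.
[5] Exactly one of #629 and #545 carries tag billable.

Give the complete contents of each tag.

From (2): #629 ∈ archived.
(1) (exactly one): #718 ∈ billable.
(5) (exactly one): #545 ∈ billable.
(3): only 2 candidates remain for archived, so all are in.

archived = {#629, #936}; billable = {#545, #718}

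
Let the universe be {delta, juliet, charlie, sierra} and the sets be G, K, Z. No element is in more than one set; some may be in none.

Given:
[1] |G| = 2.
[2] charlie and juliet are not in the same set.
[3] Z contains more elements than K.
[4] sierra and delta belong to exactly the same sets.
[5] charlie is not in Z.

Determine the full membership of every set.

G = {delta, sierra}; K = {}; Z = {juliet}

From (5): charlie ∉ Z.
Suppose delta ∉ G: no assignment then satisfies all the clues, so delta ∈ G.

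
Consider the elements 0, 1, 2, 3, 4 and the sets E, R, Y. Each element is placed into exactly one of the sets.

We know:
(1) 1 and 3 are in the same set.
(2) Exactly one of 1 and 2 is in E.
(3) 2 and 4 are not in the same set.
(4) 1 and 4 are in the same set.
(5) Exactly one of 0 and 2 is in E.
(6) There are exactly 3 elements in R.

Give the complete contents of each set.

E = {2}; R = {1, 3, 4}; Y = {0}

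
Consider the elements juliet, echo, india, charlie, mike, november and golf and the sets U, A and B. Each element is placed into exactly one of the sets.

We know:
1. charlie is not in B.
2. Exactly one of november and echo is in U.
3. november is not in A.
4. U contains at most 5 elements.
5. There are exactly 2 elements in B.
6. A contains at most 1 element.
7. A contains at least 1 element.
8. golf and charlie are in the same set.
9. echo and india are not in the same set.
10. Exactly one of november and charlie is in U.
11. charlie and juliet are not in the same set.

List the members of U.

From (1): charlie ∉ B.
From (3): november ∉ A.
(8): golf matches charlie: golf ∉ B.
Suppose juliet ∈ U: no assignment then satisfies all the clues, so juliet ∉ U.

U = {charlie, echo, golf, mike}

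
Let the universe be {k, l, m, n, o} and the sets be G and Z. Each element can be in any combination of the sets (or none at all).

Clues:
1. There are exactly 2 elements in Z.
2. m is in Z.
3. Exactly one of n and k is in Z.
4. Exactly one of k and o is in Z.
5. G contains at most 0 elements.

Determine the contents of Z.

Z = {k, m}

From (2): m ∈ Z.
(5): G already has 0, so the rest are out.
Suppose k ∉ Z: no assignment then satisfies all the clues, so k ∈ Z.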